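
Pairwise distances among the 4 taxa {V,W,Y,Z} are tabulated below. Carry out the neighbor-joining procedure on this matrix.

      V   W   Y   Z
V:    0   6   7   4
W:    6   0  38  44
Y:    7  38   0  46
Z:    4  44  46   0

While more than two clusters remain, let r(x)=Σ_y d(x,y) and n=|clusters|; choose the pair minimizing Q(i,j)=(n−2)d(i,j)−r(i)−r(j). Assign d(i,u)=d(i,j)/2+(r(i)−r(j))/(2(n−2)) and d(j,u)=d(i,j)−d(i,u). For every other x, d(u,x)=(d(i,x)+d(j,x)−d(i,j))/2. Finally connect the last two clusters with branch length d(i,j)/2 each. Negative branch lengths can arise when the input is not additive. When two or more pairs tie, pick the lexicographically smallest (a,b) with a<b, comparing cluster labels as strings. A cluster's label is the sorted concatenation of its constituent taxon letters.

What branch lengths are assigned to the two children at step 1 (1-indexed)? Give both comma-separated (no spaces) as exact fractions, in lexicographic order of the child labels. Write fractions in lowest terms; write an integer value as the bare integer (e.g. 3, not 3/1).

step 1: merge (V,Z) at d=4, Q=-103; branch lengths V→-69/4, Z→85/4; new cluster VZ
  updated: d(VZ,W)=23, d(VZ,Y)=49/2
step 2: merge (VZ,W) at d=23, Q=-171/2; branch lengths VZ→19/4, W→73/4; new cluster VWZ
  updated: d(VWZ,Y)=79/4
step 3: merge (VWZ,Y) at d=79/4; branch lengths VWZ→79/8, Y→79/8; new cluster VWYZ
final tree: (((V:-69/4,Z:85/4):19/4,W:73/4):79/8,Y:79/8)
total length: 187/4

-69/4,85/4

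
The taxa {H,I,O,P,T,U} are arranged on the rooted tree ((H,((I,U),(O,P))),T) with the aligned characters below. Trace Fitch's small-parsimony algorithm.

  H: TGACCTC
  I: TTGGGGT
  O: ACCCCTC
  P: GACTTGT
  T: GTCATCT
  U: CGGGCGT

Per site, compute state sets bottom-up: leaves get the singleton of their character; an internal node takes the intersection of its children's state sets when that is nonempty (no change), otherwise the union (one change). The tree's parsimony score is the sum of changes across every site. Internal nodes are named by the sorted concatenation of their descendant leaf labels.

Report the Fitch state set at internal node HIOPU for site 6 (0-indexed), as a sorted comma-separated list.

IU@0: {T} ∪ {C} = {C,T} (union, +1)
OP@0: {A} ∪ {G} = {A,G} (union, +1)
IOPU@0: {C,T} ∪ {A,G} = {A,C,G,T} (union, +1)
HIOPU@0: {T} ∩ {A,C,G,T} = {T} (intersection, +0)
HIOPTU@0: {T} ∪ {G} = {G,T} (union, +1)
IU@1: {T} ∪ {G} = {G,T} (union, +1)
OP@1: {C} ∪ {A} = {A,C} (union, +1)
IOPU@1: {G,T} ∪ {A,C} = {A,C,G,T} (union, +1)
HIOPU@1: {G} ∩ {A,C,G,T} = {G} (intersection, +0)
HIOPTU@1: {G} ∪ {T} = {G,T} (union, +1)
IU@2: {G} ∩ {G} = {G} (intersection, +0)
OP@2: {C} ∩ {C} = {C} (intersection, +0)
IOPU@2: {G} ∪ {C} = {C,G} (union, +1)
HIOPU@2: {A} ∪ {C,G} = {A,C,G} (union, +1)
HIOPTU@2: {A,C,G} ∩ {C} = {C} (intersection, +0)
IU@3: {G} ∩ {G} = {G} (intersection, +0)
OP@3: {C} ∪ {T} = {C,T} (union, +1)
IOPU@3: {G} ∪ {C,T} = {C,G,T} (union, +1)
HIOPU@3: {C} ∩ {C,G,T} = {C} (intersection, +0)
HIOPTU@3: {C} ∪ {A} = {A,C} (union, +1)
IU@4: {G} ∪ {C} = {C,G} (union, +1)
OP@4: {C} ∪ {T} = {C,T} (union, +1)
IOPU@4: {C,G} ∩ {C,T} = {C} (intersection, +0)
HIOPU@4: {C} ∩ {C} = {C} (intersection, +0)
HIOPTU@4: {C} ∪ {T} = {C,T} (union, +1)
IU@5: {G} ∩ {G} = {G} (intersection, +0)
OP@5: {T} ∪ {G} = {G,T} (union, +1)
IOPU@5: {G} ∩ {G,T} = {G} (intersection, +0)
HIOPU@5: {T} ∪ {G} = {G,T} (union, +1)
HIOPTU@5: {G,T} ∪ {C} = {C,G,T} (union, +1)
IU@6: {T} ∩ {T} = {T} (intersection, +0)
OP@6: {C} ∪ {T} = {C,T} (union, +1)
IOPU@6: {T} ∩ {C,T} = {T} (intersection, +0)
HIOPU@6: {C} ∪ {T} = {C,T} (union, +1)
HIOPTU@6: {C,T} ∩ {T} = {T} (intersection, +0)
per-site changes: [4, 4, 2, 3, 3, 3, 2]; total = 21

C,T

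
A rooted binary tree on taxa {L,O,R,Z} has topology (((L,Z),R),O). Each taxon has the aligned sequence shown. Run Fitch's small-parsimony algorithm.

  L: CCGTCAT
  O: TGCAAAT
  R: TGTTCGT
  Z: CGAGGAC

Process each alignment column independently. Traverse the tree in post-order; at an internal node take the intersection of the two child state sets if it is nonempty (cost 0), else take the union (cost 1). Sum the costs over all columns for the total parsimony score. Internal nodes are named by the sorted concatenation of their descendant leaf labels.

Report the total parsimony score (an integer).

site 0, node LZ: L={C} ∩ Z={C} → {C} (+0)
site 0, node LRZ: LZ={C} ∪ R={T} → {C,T} (+1)
site 0, node LORZ: LRZ={C,T} ∩ O={T} → {T} (+0)
site 1, node LZ: L={C} ∪ Z={G} → {C,G} (+1)
site 1, node LRZ: LZ={C,G} ∩ R={G} → {G} (+0)
site 1, node LORZ: LRZ={G} ∩ O={G} → {G} (+0)
site 2, node LZ: L={G} ∪ Z={A} → {A,G} (+1)
site 2, node LRZ: LZ={A,G} ∪ R={T} → {A,G,T} (+1)
site 2, node LORZ: LRZ={A,G,T} ∪ O={C} → {A,C,G,T} (+1)
site 3, node LZ: L={T} ∪ Z={G} → {G,T} (+1)
site 3, node LRZ: LZ={G,T} ∩ R={T} → {T} (+0)
site 3, node LORZ: LRZ={T} ∪ O={A} → {A,T} (+1)
site 4, node LZ: L={C} ∪ Z={G} → {C,G} (+1)
site 4, node LRZ: LZ={C,G} ∩ R={C} → {C} (+0)
site 4, node LORZ: LRZ={C} ∪ O={A} → {A,C} (+1)
site 5, node LZ: L={A} ∩ Z={A} → {A} (+0)
site 5, node LRZ: LZ={A} ∪ R={G} → {A,G} (+1)
site 5, node LORZ: LRZ={A,G} ∩ O={A} → {A} (+0)
site 6, node LZ: L={T} ∪ Z={C} → {C,T} (+1)
site 6, node LRZ: LZ={C,T} ∩ R={T} → {T} (+0)
site 6, node LORZ: LRZ={T} ∩ O={T} → {T} (+0)
per-site changes: [1, 1, 3, 2, 2, 1, 1]; total = 11

11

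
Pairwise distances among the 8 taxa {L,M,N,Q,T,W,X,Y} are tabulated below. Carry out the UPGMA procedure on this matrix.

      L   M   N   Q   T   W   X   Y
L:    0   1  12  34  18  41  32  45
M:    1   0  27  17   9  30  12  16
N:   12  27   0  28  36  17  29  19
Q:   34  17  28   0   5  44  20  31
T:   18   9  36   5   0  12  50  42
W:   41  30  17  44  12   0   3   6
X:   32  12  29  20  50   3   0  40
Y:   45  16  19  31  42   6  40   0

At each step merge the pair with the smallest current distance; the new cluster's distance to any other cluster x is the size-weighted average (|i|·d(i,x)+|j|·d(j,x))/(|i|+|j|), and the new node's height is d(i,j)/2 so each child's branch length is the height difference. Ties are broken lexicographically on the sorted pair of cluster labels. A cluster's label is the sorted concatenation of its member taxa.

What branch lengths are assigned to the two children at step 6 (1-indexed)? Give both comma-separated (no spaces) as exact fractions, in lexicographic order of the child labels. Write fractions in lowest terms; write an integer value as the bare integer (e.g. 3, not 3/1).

2,10

1. join L+M (d=1) ⇒ LM; edges |L|=1/2, |M|=1/2
  updated: d(LM,N)=39/2, d(LM,Q)=51/2, d(LM,T)=27/2, d(LM,W)=71/2, d(LM,X)=22, d(LM,Y)=61/2
2. join W+X (d=3) ⇒ WX; edges |W|=3/2, |X|=3/2
  updated: d(LM,WX)=115/4, d(N,WX)=23, d(Q,WX)=32, d(T,WX)=31, d(WX,Y)=23
3. join Q+T (d=5) ⇒ QT; edges |Q|=5/2, |T|=5/2
  updated: d(LM,QT)=39/2, d(N,QT)=32, d(QT,WX)=63/2, d(QT,Y)=73/2
4. join N+Y (d=19) ⇒ NY; edges |N|=19/2, |Y|=19/2
  updated: d(LM,NY)=25, d(NY,QT)=137/4, d(NY,WX)=23
5. join LM+QT (d=39/2) ⇒ LMQT; edges |LM|=37/4, |QT|=29/4
  updated: d(LMQT,NY)=237/8, d(LMQT,WX)=241/8
6. join NY+WX (d=23) ⇒ NWXY; edges |NY|=2, |WX|=10
  updated: d(LMQT,NWXY)=239/8
7. join LMQT+NWXY (d=239/8) ⇒ LMNQTWXY; edges |LMQT|=83/16, |NWXY|=55/16
final tree: (((L:1/2,M:1/2):37/4,(Q:5/2,T:5/2):29/4):83/16,((N:19/2,Y:19/2):2,(W:3/2,X:3/2):10):55/16)
total length: 521/8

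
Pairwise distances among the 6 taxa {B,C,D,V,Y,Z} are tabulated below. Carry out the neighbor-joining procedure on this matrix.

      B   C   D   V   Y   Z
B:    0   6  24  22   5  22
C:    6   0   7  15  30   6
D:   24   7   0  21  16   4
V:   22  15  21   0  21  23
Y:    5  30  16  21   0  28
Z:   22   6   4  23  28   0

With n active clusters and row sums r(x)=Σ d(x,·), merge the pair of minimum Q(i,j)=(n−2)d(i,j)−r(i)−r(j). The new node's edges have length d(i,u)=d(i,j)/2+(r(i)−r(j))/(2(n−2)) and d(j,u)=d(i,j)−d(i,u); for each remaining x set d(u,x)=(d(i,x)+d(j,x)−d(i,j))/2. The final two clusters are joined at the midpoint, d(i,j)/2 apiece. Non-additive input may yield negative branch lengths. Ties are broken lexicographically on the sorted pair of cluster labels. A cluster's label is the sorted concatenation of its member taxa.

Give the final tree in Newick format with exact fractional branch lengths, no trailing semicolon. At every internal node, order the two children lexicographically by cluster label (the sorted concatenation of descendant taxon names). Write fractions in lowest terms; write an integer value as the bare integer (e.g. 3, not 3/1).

(((((B:-1/8,Y:41/8):107/12,V:121/12):43/8,C:3/8):33/8,D:11/8):21/16,Z:21/16)

step 1: merge (B,Y) at d=5, Q=-159; branch lengths B→-1/8, Y→41/8; new cluster BY
  updated: d(BY,C)=31/2, d(BY,D)=35/2, d(BY,V)=19, d(BY,Z)=45/2
step 2: merge (BY,V) at d=19, Q=-191/2; branch lengths BY→107/12, V→121/12; new cluster BVY
  updated: d(BVY,C)=23/4, d(BVY,D)=39/4, d(BVY,Z)=53/4
step 3: merge (BVY,C) at d=23/4, Q=-36; branch lengths BVY→43/8, C→3/8; new cluster BCVY
  updated: d(BCVY,D)=11/2, d(BCVY,Z)=27/4
step 4: merge (BCVY,D) at d=11/2, Q=-65/4; branch lengths BCVY→33/8, D→11/8; new cluster BCDVY
  updated: d(BCDVY,Z)=21/8
step 5: merge (BCDVY,Z) at d=21/8; branch lengths BCDVY→21/16, Z→21/16; new cluster BCDVYZ
final tree: (((((B:-1/8,Y:41/8):107/12,V:121/12):43/8,C:3/8):33/8,D:11/8):21/16,Z:21/16)
total length: 303/8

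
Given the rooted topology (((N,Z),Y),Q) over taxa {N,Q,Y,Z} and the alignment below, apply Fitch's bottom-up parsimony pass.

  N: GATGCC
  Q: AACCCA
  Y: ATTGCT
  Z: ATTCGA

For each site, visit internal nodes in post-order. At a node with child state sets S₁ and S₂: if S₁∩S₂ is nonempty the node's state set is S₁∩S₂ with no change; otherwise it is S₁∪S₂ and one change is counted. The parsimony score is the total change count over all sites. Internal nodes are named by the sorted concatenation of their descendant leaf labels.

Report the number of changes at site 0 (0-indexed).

1

NZ@0: {G} ∪ {A} = {A,G} (union, +1)
NYZ@0: {A,G} ∩ {A} = {A} (intersection, +0)
NQYZ@0: {A} ∩ {A} = {A} (intersection, +0)
NZ@1: {A} ∪ {T} = {A,T} (union, +1)
NYZ@1: {A,T} ∩ {T} = {T} (intersection, +0)
NQYZ@1: {T} ∪ {A} = {A,T} (union, +1)
NZ@2: {T} ∩ {T} = {T} (intersection, +0)
NYZ@2: {T} ∩ {T} = {T} (intersection, +0)
NQYZ@2: {T} ∪ {C} = {C,T} (union, +1)
NZ@3: {G} ∪ {C} = {C,G} (union, +1)
NYZ@3: {C,G} ∩ {G} = {G} (intersection, +0)
NQYZ@3: {G} ∪ {C} = {C,G} (union, +1)
NZ@4: {C} ∪ {G} = {C,G} (union, +1)
NYZ@4: {C,G} ∩ {C} = {C} (intersection, +0)
NQYZ@4: {C} ∩ {C} = {C} (intersection, +0)
NZ@5: {C} ∪ {A} = {A,C} (union, +1)
NYZ@5: {A,C} ∪ {T} = {A,C,T} (union, +1)
NQYZ@5: {A,C,T} ∩ {A} = {A} (intersection, +0)
per-site changes: [1, 2, 1, 2, 1, 2]; total = 9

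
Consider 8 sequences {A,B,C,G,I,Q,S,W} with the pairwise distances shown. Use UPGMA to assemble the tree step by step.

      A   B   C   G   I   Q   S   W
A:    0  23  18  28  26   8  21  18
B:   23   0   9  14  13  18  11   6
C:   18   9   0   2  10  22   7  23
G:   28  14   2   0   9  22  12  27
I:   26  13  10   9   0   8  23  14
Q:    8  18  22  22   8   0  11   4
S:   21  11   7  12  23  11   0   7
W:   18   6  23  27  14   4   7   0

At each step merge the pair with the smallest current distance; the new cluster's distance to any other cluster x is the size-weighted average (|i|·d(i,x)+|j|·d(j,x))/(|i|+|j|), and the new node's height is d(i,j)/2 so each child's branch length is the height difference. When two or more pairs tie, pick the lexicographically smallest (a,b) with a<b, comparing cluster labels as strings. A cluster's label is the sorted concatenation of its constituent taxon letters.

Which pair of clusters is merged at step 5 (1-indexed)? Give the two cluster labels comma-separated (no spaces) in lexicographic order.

B,QSW

iteration 1: select C,G (d=2); attach at lengths (1, 1); label the merged cluster CG
  updated: d(A,CG)=23, d(B,CG)=23/2, d(CG,I)=19/2, d(CG,Q)=22, d(CG,S)=19/2, d(CG,W)=25
iteration 2: select Q,W (d=4); attach at lengths (2, 2); label the merged cluster QW
  updated: d(A,QW)=13, d(B,QW)=12, d(CG,QW)=47/2, d(I,QW)=11, d(QW,S)=9
iteration 3: select QW,S (d=9); attach at lengths (5/2, 9/2); label the merged cluster QSW
  updated: d(A,QSW)=47/3, d(B,QSW)=35/3, d(CG,QSW)=113/6, d(I,QSW)=15
iteration 4: select CG,I (d=19/2); attach at lengths (15/4, 19/4); label the merged cluster CGI
  updated: d(A,CGI)=24, d(B,CGI)=12, d(CGI,QSW)=158/9
iteration 5: select B,QSW (d=35/3); attach at lengths (35/6, 4/3); label the merged cluster BQSW
  updated: d(A,BQSW)=35/2, d(BQSW,CGI)=97/6
iteration 6: select BQSW,CGI (d=97/6); attach at lengths (9/4, 10/3); label the merged cluster BCGIQSW
  updated: d(A,BCGIQSW)=142/7
iteration 7: select A,BCGIQSW (d=142/7); attach at lengths (71/7, 173/84); label the merged cluster ABCGIQSW
final tree: (A:71/7,((B:35/6,((Q:2,W:2):5/2,S:9/2):4/3):9/4,((C:1,G:1):15/4,I:19/4):10/3):173/84)
total length: 1951/42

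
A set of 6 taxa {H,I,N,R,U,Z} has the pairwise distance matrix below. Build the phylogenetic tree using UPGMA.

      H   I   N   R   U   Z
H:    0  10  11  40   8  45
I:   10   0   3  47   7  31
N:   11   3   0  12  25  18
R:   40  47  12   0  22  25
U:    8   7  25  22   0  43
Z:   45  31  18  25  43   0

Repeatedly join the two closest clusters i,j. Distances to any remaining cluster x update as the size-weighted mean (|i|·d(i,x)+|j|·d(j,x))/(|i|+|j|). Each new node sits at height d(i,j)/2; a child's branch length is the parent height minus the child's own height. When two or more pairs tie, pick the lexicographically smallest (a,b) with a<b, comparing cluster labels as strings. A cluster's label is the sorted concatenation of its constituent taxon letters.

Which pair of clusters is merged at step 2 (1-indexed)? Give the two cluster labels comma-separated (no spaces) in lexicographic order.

iteration 1: select I,N (d=3); attach at lengths (3/2, 3/2); label the merged cluster IN
  updated: d(H,IN)=21/2, d(IN,R)=59/2, d(IN,U)=16, d(IN,Z)=49/2
iteration 2: select H,U (d=8); attach at lengths (4, 4); label the merged cluster HU
  updated: d(HU,IN)=53/4, d(HU,R)=31, d(HU,Z)=44
iteration 3: select HU,IN (d=53/4); attach at lengths (21/8, 41/8); label the merged cluster HINU
  updated: d(HINU,R)=121/4, d(HINU,Z)=137/4
iteration 4: select R,Z (d=25); attach at lengths (25/2, 25/2); label the merged cluster RZ
  updated: d(HINU,RZ)=129/4
iteration 5: select HINU,RZ (d=129/4); attach at lengths (19/2, 29/8); label the merged cluster HINRUZ
final tree: (((H:4,U:4):21/8,(I:3/2,N:3/2):41/8):19/2,(R:25/2,Z:25/2):29/8)
total length: 455/8

H,U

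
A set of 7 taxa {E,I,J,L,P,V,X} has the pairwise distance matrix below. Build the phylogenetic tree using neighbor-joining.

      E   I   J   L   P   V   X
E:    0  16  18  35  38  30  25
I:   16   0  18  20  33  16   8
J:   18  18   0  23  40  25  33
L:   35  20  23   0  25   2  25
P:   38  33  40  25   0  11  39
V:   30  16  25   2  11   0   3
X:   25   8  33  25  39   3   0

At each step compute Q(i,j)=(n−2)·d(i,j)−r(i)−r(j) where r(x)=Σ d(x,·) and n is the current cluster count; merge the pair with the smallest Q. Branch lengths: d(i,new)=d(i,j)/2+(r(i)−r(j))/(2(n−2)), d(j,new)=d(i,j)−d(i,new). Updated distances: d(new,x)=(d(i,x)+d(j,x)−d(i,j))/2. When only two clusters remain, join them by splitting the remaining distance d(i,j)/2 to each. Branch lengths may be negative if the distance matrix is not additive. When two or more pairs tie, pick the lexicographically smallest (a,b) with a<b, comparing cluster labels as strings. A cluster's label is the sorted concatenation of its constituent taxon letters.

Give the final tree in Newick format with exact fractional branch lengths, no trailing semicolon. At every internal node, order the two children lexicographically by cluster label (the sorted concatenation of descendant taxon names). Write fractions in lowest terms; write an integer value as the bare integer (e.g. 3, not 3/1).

((((((E:19/2,J:17/2):87/16,I:41/16):79/24,X:161/24):283/32,L:213/32):43/32,P:561/32):-209/64,V:-209/64)

1. join E+J (d=18, Q=-229) ⇒ EJ; edges |E|=19/2, |J|=17/2
  updated: d(EJ,I)=8, d(EJ,L)=20, d(EJ,P)=30, d(EJ,V)=37/2, d(EJ,X)=20
2. join EJ+I (d=8, Q=-299/2) ⇒ EIJ; edges |EJ|=87/16, |I|=41/16
  updated: d(EIJ,L)=16, d(EIJ,P)=55/2, d(EIJ,V)=53/4, d(EIJ,X)=10
3. join EIJ+X (d=10, Q=-455/4) ⇒ EIJX; edges |EIJ|=79/24, |X|=161/24
  updated: d(EIJX,L)=31/2, d(EIJX,P)=113/4, d(EIJX,V)=25/8
4. join EIJX+L (d=31/2, Q=-467/8) ⇒ EIJLX; edges |EIJX|=283/32, |L|=213/32
  updated: d(EIJLX,P)=151/8, d(EIJLX,V)=-83/16
5. join EIJLX+P (d=151/8, Q=-395/16) ⇒ EIJLPX; edges |EIJLX|=43/32, |P|=561/32
  updated: d(EIJLPX,V)=-209/32
6. join EIJLPX+V (d=-209/32) ⇒ EIJLPVX; edges |EIJLPX|=-209/64, |V|=-209/64
final tree: ((((((E:19/2,J:17/2):87/16,I:41/16):79/24,X:161/24):283/32,L:213/32):43/32,P:561/32):-209/64,V:-209/64)
total length: 2043/32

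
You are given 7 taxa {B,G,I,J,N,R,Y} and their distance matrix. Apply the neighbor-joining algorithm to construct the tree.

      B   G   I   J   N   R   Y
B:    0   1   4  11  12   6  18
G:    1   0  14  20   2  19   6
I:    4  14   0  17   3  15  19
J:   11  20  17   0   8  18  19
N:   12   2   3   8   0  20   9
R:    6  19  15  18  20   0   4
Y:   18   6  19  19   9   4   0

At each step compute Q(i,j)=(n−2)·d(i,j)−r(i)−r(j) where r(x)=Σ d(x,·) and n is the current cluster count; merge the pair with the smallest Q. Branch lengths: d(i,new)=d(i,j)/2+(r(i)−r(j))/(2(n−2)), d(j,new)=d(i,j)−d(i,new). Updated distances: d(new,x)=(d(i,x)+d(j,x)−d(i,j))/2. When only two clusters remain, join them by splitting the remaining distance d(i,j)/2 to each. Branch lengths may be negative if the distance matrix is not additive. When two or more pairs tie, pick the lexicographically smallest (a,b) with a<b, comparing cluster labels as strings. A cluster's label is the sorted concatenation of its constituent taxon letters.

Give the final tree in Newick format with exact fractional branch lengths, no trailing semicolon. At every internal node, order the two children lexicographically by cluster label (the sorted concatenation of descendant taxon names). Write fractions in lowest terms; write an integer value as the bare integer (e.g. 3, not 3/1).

((((B:-11/16,G:27/16):47/16,(R:27/10,Y:13/10):109/16):33/16,(I:15/4,N:-3/4):35/16):141/32,J:141/32)

1. join R+Y (d=4, Q=-137) ⇒ RY; edges |R|=27/10, |Y|=13/10
  updated: d(B,RY)=10, d(G,RY)=21/2, d(I,RY)=15, d(J,RY)=33/2, d(N,RY)=25/2
2. join B+G (d=1, Q=-163/2) ⇒ BG; edges |B|=-11/16, |G|=27/16
  updated: d(BG,I)=17/2, d(BG,J)=15, d(BG,N)=13/2, d(BG,RY)=39/4
3. join I+N (d=3, Q=-129/2) ⇒ IN; edges |I|=15/4, |N|=-3/4
  updated: d(BG,IN)=6, d(IN,J)=11, d(IN,RY)=49/4
4. join BG+RY (d=39/4, Q=-199/4) ⇒ BGRY; edges |BG|=47/16, |RY|=109/16
  updated: d(BGRY,IN)=17/4, d(BGRY,J)=87/8
5. join BGRY+IN (d=17/4, Q=-209/8) ⇒ BGINRY; edges |BGRY|=33/16, |IN|=35/16
  updated: d(BGINRY,J)=141/16
6. join BGINRY+J (d=141/16) ⇒ BGIJNRY; edges |BGINRY|=141/32, |J|=141/32
final tree: ((((B:-11/16,G:27/16):47/16,(R:27/10,Y:13/10):109/16):33/16,(I:15/4,N:-3/4):35/16):141/32,J:141/32)
total length: 493/16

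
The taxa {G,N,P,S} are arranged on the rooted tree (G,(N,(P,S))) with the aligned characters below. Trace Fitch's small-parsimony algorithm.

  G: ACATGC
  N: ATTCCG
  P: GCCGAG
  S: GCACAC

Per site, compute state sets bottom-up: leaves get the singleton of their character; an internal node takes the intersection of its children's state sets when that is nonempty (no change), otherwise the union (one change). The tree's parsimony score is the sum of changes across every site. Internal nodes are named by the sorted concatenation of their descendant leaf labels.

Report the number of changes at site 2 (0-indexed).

2

site 0, node PS: P={G} ∩ S={G} → {G} (+0)
site 0, node NPS: N={A} ∪ PS={G} → {A,G} (+1)
site 0, node GNPS: G={A} ∩ NPS={A,G} → {A} (+0)
site 1, node PS: P={C} ∩ S={C} → {C} (+0)
site 1, node NPS: N={T} ∪ PS={C} → {C,T} (+1)
site 1, node GNPS: G={C} ∩ NPS={C,T} → {C} (+0)
site 2, node PS: P={C} ∪ S={A} → {A,C} (+1)
site 2, node NPS: N={T} ∪ PS={A,C} → {A,C,T} (+1)
site 2, node GNPS: G={A} ∩ NPS={A,C,T} → {A} (+0)
site 3, node PS: P={G} ∪ S={C} → {C,G} (+1)
site 3, node NPS: N={C} ∩ PS={C,G} → {C} (+0)
site 3, node GNPS: G={T} ∪ NPS={C} → {C,T} (+1)
site 4, node PS: P={A} ∩ S={A} → {A} (+0)
site 4, node NPS: N={C} ∪ PS={A} → {A,C} (+1)
site 4, node GNPS: G={G} ∪ NPS={A,C} → {A,C,G} (+1)
site 5, node PS: P={G} ∪ S={C} → {C,G} (+1)
site 5, node NPS: N={G} ∩ PS={C,G} → {G} (+0)
site 5, node GNPS: G={C} ∪ NPS={G} → {C,G} (+1)
per-site changes: [1, 1, 2, 2, 2, 2]; total = 10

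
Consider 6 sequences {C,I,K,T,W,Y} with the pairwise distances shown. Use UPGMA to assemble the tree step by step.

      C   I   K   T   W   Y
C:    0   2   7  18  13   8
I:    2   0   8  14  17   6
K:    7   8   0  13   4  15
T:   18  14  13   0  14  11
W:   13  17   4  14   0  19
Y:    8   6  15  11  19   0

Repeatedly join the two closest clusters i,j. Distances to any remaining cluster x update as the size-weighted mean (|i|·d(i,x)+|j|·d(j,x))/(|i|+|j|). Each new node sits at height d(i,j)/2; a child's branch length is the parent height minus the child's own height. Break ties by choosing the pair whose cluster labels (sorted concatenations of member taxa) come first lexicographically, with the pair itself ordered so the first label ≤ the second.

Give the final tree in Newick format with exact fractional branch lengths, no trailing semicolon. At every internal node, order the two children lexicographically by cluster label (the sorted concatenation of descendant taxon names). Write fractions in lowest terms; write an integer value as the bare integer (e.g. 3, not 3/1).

1. join C+I (d=2) ⇒ CI; edges |C|=1, |I|=1
  updated: d(CI,K)=15/2, d(CI,T)=16, d(CI,W)=15, d(CI,Y)=7
2. join K+W (d=4) ⇒ KW; edges |K|=2, |W|=2
  updated: d(CI,KW)=45/4, d(KW,T)=27/2, d(KW,Y)=17
3. join CI+Y (d=7) ⇒ CIY; edges |CI|=5/2, |Y|=7/2
  updated: d(CIY,KW)=79/6, d(CIY,T)=43/3
4. join CIY+KW (d=79/6) ⇒ CIKWY; edges |CIY|=37/12, |KW|=55/12
  updated: d(CIKWY,T)=14
5. join CIKWY+T (d=14) ⇒ CIKTWY; edges |CIKWY|=5/12, |T|=7
final tree: ((((C:1,I:1):5/2,Y:7/2):37/12,(K:2,W:2):55/12):5/12,T:7)
total length: 325/12

((((C:1,I:1):5/2,Y:7/2):37/12,(K:2,W:2):55/12):5/12,T:7)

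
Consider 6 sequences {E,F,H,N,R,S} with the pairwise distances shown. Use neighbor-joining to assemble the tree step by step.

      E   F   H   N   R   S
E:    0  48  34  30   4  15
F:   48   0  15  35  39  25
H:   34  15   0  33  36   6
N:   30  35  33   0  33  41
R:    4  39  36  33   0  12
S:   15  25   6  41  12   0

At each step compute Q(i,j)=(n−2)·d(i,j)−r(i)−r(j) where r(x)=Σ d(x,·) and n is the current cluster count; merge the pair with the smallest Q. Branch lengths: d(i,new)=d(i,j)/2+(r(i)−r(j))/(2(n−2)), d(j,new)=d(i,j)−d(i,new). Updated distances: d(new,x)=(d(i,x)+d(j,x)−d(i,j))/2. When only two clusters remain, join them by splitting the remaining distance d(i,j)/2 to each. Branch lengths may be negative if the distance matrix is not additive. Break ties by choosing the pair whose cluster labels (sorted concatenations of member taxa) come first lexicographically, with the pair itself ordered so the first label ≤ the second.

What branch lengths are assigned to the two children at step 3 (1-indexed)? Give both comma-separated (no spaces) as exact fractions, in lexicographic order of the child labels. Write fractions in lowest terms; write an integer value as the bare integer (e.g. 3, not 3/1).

135/16,49/16

1. join E+R (d=4, Q=-239) ⇒ ER; edges |E|=23/8, |R|=9/8
  updated: d(ER,F)=83/2, d(ER,H)=33, d(ER,N)=59/2, d(ER,S)=23/2
2. join ER+N (d=59/2, Q=-331/2) ⇒ ENR; edges |ER|=131/12, |N|=223/12
  updated: d(ENR,F)=47/2, d(ENR,H)=73/4, d(ENR,S)=23/2
3. join ENR+S (d=23/2, Q=-291/4) ⇒ ENRS; edges |ENR|=135/16, |S|=49/16
  updated: d(ENRS,F)=37/2, d(ENRS,H)=51/8
4. join ENRS+F (d=37/2, Q=-319/8) ⇒ EFNRS; edges |ENRS|=79/16, |F|=217/16
  updated: d(EFNRS,H)=23/16
5. join EFNRS+H (d=23/16) ⇒ EFHNRS; edges |EFNRS|=23/32, |H|=23/32
final tree: (((((E:23/8,R:9/8):131/12,N:223/12):135/16,S:49/16):79/16,F:217/16):23/32,H:23/32)
total length: 1039/16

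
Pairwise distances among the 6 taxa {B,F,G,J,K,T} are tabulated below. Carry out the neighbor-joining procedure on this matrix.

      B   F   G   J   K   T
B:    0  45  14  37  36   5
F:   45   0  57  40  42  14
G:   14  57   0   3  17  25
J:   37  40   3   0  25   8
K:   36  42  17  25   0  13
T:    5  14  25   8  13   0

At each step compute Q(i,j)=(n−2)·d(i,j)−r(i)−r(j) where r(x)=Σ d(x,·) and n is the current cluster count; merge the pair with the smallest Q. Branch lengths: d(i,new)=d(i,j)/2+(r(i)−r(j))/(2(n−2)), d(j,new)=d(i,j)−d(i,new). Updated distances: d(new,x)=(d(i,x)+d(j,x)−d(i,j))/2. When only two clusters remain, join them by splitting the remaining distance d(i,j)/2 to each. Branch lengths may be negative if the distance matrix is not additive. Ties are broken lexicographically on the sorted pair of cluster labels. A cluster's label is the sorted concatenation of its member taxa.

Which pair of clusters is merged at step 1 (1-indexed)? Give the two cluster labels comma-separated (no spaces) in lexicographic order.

1. join G+J (d=3, Q=-217) ⇒ GJ; edges |G|=15/8, |J|=9/8
  updated: d(B,GJ)=24, d(F,GJ)=47, d(GJ,K)=39/2, d(GJ,T)=15
2. join GJ+K (d=39/2, Q=-315/2) ⇒ GJK; edges |GJ|=107/12, |K|=127/12
  updated: d(B,GJK)=81/4, d(F,GJK)=139/4, d(GJK,T)=17/4
3. join B+GJK (d=81/4, Q=-89) ⇒ BGJK; edges |B|=103/8, |GJK|=59/8
  updated: d(BGJK,F)=119/4, d(BGJK,T)=-11/2
4. join BGJK+F (d=119/4, Q=-153/4) ⇒ BFGJK; edges |BGJK|=41/8, |F|=197/8
  updated: d(BFGJK,T)=-85/8
5. join BFGJK+T (d=-85/8) ⇒ BFGJKT; edges |BFGJK|=-85/16, |T|=-85/16
final tree: (((B:103/8,((G:15/8,J:9/8):107/12,K:127/12):59/8):41/8,F:197/8):-85/16,T:-85/16)
total length: 495/8

G,J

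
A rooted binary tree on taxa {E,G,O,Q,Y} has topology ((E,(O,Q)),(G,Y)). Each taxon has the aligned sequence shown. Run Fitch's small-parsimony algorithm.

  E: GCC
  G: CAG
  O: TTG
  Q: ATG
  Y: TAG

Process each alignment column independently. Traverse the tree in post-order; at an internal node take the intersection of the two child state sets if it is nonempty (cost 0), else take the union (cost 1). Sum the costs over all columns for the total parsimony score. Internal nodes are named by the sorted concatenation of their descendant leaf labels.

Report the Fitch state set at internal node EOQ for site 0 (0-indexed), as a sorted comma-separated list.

A,G,T

[col 0] OQ: children O:{T}, Q:{A} ∪→ {A,T}; cost 1
[col 0] EOQ: children E:{G}, OQ:{A,T} ∪→ {A,G,T}; cost 1
[col 0] GY: children G:{C}, Y:{T} ∪→ {C,T}; cost 1
[col 0] EGOQY: children EOQ:{A,G,T}, GY:{C,T} ∩→ {T}; cost 0
[col 1] OQ: children O:{T}, Q:{T} ∩→ {T}; cost 0
[col 1] EOQ: children E:{C}, OQ:{T} ∪→ {C,T}; cost 1
[col 1] GY: children G:{A}, Y:{A} ∩→ {A}; cost 0
[col 1] EGOQY: children EOQ:{C,T}, GY:{A} ∪→ {A,C,T}; cost 1
[col 2] OQ: children O:{G}, Q:{G} ∩→ {G}; cost 0
[col 2] EOQ: children E:{C}, OQ:{G} ∪→ {C,G}; cost 1
[col 2] GY: children G:{G}, Y:{G} ∩→ {G}; cost 0
[col 2] EGOQY: children EOQ:{C,G}, GY:{G} ∩→ {G}; cost 0
per-site changes: [3, 2, 1]; total = 6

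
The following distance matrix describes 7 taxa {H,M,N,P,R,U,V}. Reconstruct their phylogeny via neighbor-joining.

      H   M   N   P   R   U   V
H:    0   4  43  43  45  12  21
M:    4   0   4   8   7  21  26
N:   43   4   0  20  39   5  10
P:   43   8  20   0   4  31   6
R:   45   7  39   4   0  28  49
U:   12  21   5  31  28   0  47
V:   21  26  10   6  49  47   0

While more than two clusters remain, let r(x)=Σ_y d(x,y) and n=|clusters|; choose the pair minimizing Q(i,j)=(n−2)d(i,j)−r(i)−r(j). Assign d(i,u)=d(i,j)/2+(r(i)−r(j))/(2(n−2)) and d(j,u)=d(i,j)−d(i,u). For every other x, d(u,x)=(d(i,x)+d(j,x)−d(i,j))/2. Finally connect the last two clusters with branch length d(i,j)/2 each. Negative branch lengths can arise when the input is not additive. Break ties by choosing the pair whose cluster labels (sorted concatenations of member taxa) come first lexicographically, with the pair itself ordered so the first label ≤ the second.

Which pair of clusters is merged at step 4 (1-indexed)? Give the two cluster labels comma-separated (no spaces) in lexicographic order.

iteration 1: select P,R (d=4, Q=-264); attach at lengths (-4, 8); label the merged cluster PR
  updated: d(H,PR)=42, d(M,PR)=11/2, d(N,PR)=55/2, d(PR,U)=55/2, d(PR,V)=51/2
iteration 2: select H,U (d=12, Q=-373/2); attach at lengths (115/16, 77/16); label the merged cluster HU
  updated: d(HU,M)=13/2, d(HU,N)=18, d(HU,PR)=115/4, d(HU,V)=28
iteration 3: select N,V (d=10, Q=-119); attach at lengths (0, 10); label the merged cluster NV
  updated: d(HU,NV)=18, d(M,NV)=10, d(NV,PR)=43/2
iteration 4: select HU,NV (d=18, Q=-267/4); attach at lengths (159/16, 129/16); label the merged cluster HNUV
  updated: d(HNUV,M)=-3/4, d(HNUV,PR)=129/8
iteration 5: select HNUV,M (d=-3/4, Q=-167/8); attach at lengths (79/16, -91/16); label the merged cluster HMNUV
  updated: d(HMNUV,PR)=179/16
iteration 6: select HMNUV,PR (d=179/16); attach at lengths (179/32, 179/32); label the merged cluster HMNPRUV
final tree: ((((H:115/16,U:77/16):159/16,(N:0,V:10):129/16):79/16,M:-91/16):179/32,(P:-4,R:8):179/32)
total length: 871/16

HU,NV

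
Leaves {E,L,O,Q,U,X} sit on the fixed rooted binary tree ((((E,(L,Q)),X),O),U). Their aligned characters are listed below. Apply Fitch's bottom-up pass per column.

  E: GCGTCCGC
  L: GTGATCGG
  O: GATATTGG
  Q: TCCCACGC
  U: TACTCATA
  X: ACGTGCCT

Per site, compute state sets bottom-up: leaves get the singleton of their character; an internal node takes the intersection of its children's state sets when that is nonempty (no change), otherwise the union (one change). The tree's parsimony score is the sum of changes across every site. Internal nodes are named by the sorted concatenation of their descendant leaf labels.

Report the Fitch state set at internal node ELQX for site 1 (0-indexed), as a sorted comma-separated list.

LQ@0: {G} ∪ {T} = {G,T} (union, +1)
ELQ@0: {G} ∩ {G,T} = {G} (intersection, +0)
ELQX@0: {G} ∪ {A} = {A,G} (union, +1)
ELOQX@0: {A,G} ∩ {G} = {G} (intersection, +0)
ELOQUX@0: {G} ∪ {T} = {G,T} (union, +1)
LQ@1: {T} ∪ {C} = {C,T} (union, +1)
ELQ@1: {C} ∩ {C,T} = {C} (intersection, +0)
ELQX@1: {C} ∩ {C} = {C} (intersection, +0)
ELOQX@1: {C} ∪ {A} = {A,C} (union, +1)
ELOQUX@1: {A,C} ∩ {A} = {A} (intersection, +0)
LQ@2: {G} ∪ {C} = {C,G} (union, +1)
ELQ@2: {G} ∩ {C,G} = {G} (intersection, +0)
ELQX@2: {G} ∩ {G} = {G} (intersection, +0)
ELOQX@2: {G} ∪ {T} = {G,T} (union, +1)
ELOQUX@2: {G,T} ∪ {C} = {C,G,T} (union, +1)
LQ@3: {A} ∪ {C} = {A,C} (union, +1)
ELQ@3: {T} ∪ {A,C} = {A,C,T} (union, +1)
ELQX@3: {A,C,T} ∩ {T} = {T} (intersection, +0)
ELOQX@3: {T} ∪ {A} = {A,T} (union, +1)
ELOQUX@3: {A,T} ∩ {T} = {T} (intersection, +0)
LQ@4: {T} ∪ {A} = {A,T} (union, +1)
ELQ@4: {C} ∪ {A,T} = {A,C,T} (union, +1)
ELQX@4: {A,C,T} ∪ {G} = {A,C,G,T} (union, +1)
ELOQX@4: {A,C,G,T} ∩ {T} = {T} (intersection, +0)
ELOQUX@4: {T} ∪ {C} = {C,T} (union, +1)
LQ@5: {C} ∩ {C} = {C} (intersection, +0)
ELQ@5: {C} ∩ {C} = {C} (intersection, +0)
ELQX@5: {C} ∩ {C} = {C} (intersection, +0)
ELOQX@5: {C} ∪ {T} = {C,T} (union, +1)
ELOQUX@5: {C,T} ∪ {A} = {A,C,T} (union, +1)
LQ@6: {G} ∩ {G} = {G} (intersection, +0)
ELQ@6: {G} ∩ {G} = {G} (intersection, +0)
ELQX@6: {G} ∪ {C} = {C,G} (union, +1)
ELOQX@6: {C,G} ∩ {G} = {G} (intersection, +0)
ELOQUX@6: {G} ∪ {T} = {G,T} (union, +1)
LQ@7: {G} ∪ {C} = {C,G} (union, +1)
ELQ@7: {C} ∩ {C,G} = {C} (intersection, +0)
ELQX@7: {C} ∪ {T} = {C,T} (union, +1)
ELOQX@7: {C,T} ∪ {G} = {C,G,T} (union, +1)
ELOQUX@7: {C,G,T} ∪ {A} = {A,C,G,T} (union, +1)
per-site changes: [3, 2, 3, 3, 4, 2, 2, 4]; total = 23

C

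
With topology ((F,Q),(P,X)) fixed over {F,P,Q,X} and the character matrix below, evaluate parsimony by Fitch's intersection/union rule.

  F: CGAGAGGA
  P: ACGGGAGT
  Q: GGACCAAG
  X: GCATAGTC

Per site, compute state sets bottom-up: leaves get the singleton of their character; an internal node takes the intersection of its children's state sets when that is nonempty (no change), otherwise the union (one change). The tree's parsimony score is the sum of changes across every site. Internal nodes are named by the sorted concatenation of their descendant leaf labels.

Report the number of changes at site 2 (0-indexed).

1

site 0, node FQ: F={C} ∪ Q={G} → {C,G} (+1)
site 0, node PX: P={A} ∪ X={G} → {A,G} (+1)
site 0, node FPQX: FQ={C,G} ∩ PX={A,G} → {G} (+0)
site 1, node FQ: F={G} ∩ Q={G} → {G} (+0)
site 1, node PX: P={C} ∩ X={C} → {C} (+0)
site 1, node FPQX: FQ={G} ∪ PX={C} → {C,G} (+1)
site 2, node FQ: F={A} ∩ Q={A} → {A} (+0)
site 2, node PX: P={G} ∪ X={A} → {A,G} (+1)
site 2, node FPQX: FQ={A} ∩ PX={A,G} → {A} (+0)
site 3, node FQ: F={G} ∪ Q={C} → {C,G} (+1)
site 3, node PX: P={G} ∪ X={T} → {G,T} (+1)
site 3, node FPQX: FQ={C,G} ∩ PX={G,T} → {G} (+0)
site 4, node FQ: F={A} ∪ Q={C} → {A,C} (+1)
site 4, node PX: P={G} ∪ X={A} → {A,G} (+1)
site 4, node FPQX: FQ={A,C} ∩ PX={A,G} → {A} (+0)
site 5, node FQ: F={G} ∪ Q={A} → {A,G} (+1)
site 5, node PX: P={A} ∪ X={G} → {A,G} (+1)
site 5, node FPQX: FQ={A,G} ∩ PX={A,G} → {A,G} (+0)
site 6, node FQ: F={G} ∪ Q={A} → {A,G} (+1)
site 6, node PX: P={G} ∪ X={T} → {G,T} (+1)
site 6, node FPQX: FQ={A,G} ∩ PX={G,T} → {G} (+0)
site 7, node FQ: F={A} ∪ Q={G} → {A,G} (+1)
site 7, node PX: P={T} ∪ X={C} → {C,T} (+1)
site 7, node FPQX: FQ={A,G} ∪ PX={C,T} → {A,C,G,T} (+1)
per-site changes: [2, 1, 1, 2, 2, 2, 2, 3]; total = 15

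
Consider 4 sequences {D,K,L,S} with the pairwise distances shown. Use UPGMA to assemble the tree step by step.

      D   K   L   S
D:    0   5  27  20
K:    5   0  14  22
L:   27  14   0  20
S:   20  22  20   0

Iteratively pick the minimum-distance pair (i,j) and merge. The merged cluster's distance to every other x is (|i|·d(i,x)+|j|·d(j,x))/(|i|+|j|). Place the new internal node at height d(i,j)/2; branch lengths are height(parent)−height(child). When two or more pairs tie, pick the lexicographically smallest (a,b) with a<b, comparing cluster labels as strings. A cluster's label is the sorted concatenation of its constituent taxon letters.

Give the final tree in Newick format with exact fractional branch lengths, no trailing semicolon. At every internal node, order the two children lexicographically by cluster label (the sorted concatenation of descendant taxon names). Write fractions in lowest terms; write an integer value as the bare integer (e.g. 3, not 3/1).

((D:5/2,K:5/2):63/8,(L:10,S:10):3/8)

1. join D+K (d=5) ⇒ DK; edges |D|=5/2, |K|=5/2
  updated: d(DK,L)=41/2, d(DK,S)=21
2. join L+S (d=20) ⇒ LS; edges |L|=10, |S|=10
  updated: d(DK,LS)=83/4
3. join DK+LS (d=83/4) ⇒ DKLS; edges |DK|=63/8, |LS|=3/8
final tree: ((D:5/2,K:5/2):63/8,(L:10,S:10):3/8)
total length: 133/4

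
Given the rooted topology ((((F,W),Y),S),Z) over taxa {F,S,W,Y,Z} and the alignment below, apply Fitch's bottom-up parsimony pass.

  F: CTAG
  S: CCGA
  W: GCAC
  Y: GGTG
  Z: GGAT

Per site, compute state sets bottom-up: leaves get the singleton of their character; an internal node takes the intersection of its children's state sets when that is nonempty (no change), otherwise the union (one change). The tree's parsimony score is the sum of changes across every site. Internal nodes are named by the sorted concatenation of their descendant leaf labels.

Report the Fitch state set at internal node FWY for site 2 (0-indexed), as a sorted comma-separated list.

A,T

FW@0: {C} ∪ {G} = {C,G} (union, +1)
FWY@0: {C,G} ∩ {G} = {G} (intersection, +0)
FSWY@0: {G} ∪ {C} = {C,G} (union, +1)
FSWYZ@0: {C,G} ∩ {G} = {G} (intersection, +0)
FW@1: {T} ∪ {C} = {C,T} (union, +1)
FWY@1: {C,T} ∪ {G} = {C,G,T} (union, +1)
FSWY@1: {C,G,T} ∩ {C} = {C} (intersection, +0)
FSWYZ@1: {C} ∪ {G} = {C,G} (union, +1)
FW@2: {A} ∩ {A} = {A} (intersection, +0)
FWY@2: {A} ∪ {T} = {A,T} (union, +1)
FSWY@2: {A,T} ∪ {G} = {A,G,T} (union, +1)
FSWYZ@2: {A,G,T} ∩ {A} = {A} (intersection, +0)
FW@3: {G} ∪ {C} = {C,G} (union, +1)
FWY@3: {C,G} ∩ {G} = {G} (intersection, +0)
FSWY@3: {G} ∪ {A} = {A,G} (union, +1)
FSWYZ@3: {A,G} ∪ {T} = {A,G,T} (union, +1)
per-site changes: [2, 3, 2, 3]; total = 10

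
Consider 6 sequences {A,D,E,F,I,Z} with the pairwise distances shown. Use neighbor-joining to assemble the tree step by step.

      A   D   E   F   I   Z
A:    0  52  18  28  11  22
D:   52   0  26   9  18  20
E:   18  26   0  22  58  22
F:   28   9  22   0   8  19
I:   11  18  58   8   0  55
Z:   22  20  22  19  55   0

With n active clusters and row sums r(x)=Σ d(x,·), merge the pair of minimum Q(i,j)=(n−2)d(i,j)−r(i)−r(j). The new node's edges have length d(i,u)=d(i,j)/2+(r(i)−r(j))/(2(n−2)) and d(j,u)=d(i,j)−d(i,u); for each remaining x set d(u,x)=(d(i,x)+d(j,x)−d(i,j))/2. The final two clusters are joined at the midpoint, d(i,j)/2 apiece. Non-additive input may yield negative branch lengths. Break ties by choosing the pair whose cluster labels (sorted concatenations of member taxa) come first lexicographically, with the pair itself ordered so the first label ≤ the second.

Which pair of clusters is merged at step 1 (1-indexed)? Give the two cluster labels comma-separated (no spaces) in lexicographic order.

step 1: merge (A,I) at d=11, Q=-237; branch lengths A→25/8, I→63/8; new cluster AI
  updated: d(AI,D)=59/2, d(AI,E)=65/2, d(AI,F)=25/2, d(AI,Z)=33
step 2: merge (AI,F) at d=25/2, Q=-265/2; branch lengths AI→55/4, F→-5/4; new cluster AFI
  updated: d(AFI,D)=13, d(AFI,E)=21, d(AFI,Z)=79/4
step 3: merge (AFI,D) at d=13, Q=-347/4; branch lengths AFI→83/16, D→125/16; new cluster ADFI
  updated: d(ADFI,E)=17, d(ADFI,Z)=107/8
step 4: merge (ADFI,E) at d=17, Q=-419/8; branch lengths ADFI→67/16, E→205/16; new cluster ADEFI
  updated: d(ADEFI,Z)=147/16
step 5: merge (ADEFI,Z) at d=147/16; branch lengths ADEFI→147/32, Z→147/32; new cluster ADEFIZ
final tree: (((((A:25/8,I:63/8):55/4,F:-5/4):83/16,D:125/16):67/16,E:205/16):147/32,Z:147/32)
total length: 1003/16

A,I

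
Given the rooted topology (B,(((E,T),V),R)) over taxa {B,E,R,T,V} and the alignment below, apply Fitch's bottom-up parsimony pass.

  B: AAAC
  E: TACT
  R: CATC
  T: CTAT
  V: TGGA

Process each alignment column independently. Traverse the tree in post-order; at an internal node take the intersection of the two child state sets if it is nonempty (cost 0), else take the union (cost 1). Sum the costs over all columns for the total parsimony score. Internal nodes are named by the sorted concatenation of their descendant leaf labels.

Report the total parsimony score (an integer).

ET@0: {T} ∪ {C} = {C,T} (union, +1)
ETV@0: {C,T} ∩ {T} = {T} (intersection, +0)
ERTV@0: {T} ∪ {C} = {C,T} (union, +1)
BERTV@0: {A} ∪ {C,T} = {A,C,T} (union, +1)
ET@1: {A} ∪ {T} = {A,T} (union, +1)
ETV@1: {A,T} ∪ {G} = {A,G,T} (union, +1)
ERTV@1: {A,G,T} ∩ {A} = {A} (intersection, +0)
BERTV@1: {A} ∩ {A} = {A} (intersection, +0)
ET@2: {C} ∪ {A} = {A,C} (union, +1)
ETV@2: {A,C} ∪ {G} = {A,C,G} (union, +1)
ERTV@2: {A,C,G} ∪ {T} = {A,C,G,T} (union, +1)
BERTV@2: {A} ∩ {A,C,G,T} = {A} (intersection, +0)
ET@3: {T} ∩ {T} = {T} (intersection, +0)
ETV@3: {T} ∪ {A} = {A,T} (union, +1)
ERTV@3: {A,T} ∪ {C} = {A,C,T} (union, +1)
BERTV@3: {C} ∩ {A,C,T} = {C} (intersection, +0)
per-site changes: [3, 2, 3, 2]; total = 10

10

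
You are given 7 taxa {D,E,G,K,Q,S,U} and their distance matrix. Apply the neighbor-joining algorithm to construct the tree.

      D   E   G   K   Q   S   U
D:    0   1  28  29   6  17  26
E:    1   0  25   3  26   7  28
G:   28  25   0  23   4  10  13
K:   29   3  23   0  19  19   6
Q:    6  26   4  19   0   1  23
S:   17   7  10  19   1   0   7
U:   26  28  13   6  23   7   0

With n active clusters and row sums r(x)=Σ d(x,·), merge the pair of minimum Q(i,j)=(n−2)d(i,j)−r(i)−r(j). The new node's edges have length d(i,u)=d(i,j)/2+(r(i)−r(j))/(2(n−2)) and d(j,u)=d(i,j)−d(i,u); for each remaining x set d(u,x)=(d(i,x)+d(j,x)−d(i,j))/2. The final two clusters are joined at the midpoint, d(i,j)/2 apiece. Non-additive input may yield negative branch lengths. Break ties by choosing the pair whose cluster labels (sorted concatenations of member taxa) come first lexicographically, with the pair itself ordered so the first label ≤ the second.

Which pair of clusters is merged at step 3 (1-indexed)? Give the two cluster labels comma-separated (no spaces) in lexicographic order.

G,Q

iteration 1: select D,E (d=1, Q=-192); attach at lengths (11/5, -6/5); label the merged cluster DE
  updated: d(DE,G)=26, d(DE,K)=31/2, d(DE,Q)=31/2, d(DE,S)=23/2, d(DE,U)=53/2
iteration 2: select K,U (d=6, Q=-134); attach at lengths (31/8, 17/8); label the merged cluster KU
  updated: d(DE,KU)=18, d(G,KU)=15, d(KU,Q)=18, d(KU,S)=10
iteration 3: select G,Q (d=4, Q=-163/2); attach at lengths (19/4, -3/4); label the merged cluster GQ
  updated: d(DE,GQ)=75/4, d(GQ,KU)=29/2, d(GQ,S)=7/2
iteration 4: select DE,KU (d=18, Q=-219/4); attach at lengths (167/16, 121/16); label the merged cluster DEKU
  updated: d(DEKU,GQ)=61/8, d(DEKU,S)=7/4
iteration 5: select DEKU,GQ (d=61/8, Q=-103/8); attach at lengths (47/16, 75/16); label the merged cluster DEGKQU
  updated: d(DEGKQU,S)=-19/16
iteration 6: select DEGKQU,S (d=-19/16); attach at lengths (-19/32, -19/32); label the merged cluster DEGKQSU
final tree: ((((D:11/5,E:-6/5):167/16,(K:31/8,U:17/8):121/16):47/16,(G:19/4,Q:-3/4):75/16):-19/32,S:-19/32)
total length: 567/16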